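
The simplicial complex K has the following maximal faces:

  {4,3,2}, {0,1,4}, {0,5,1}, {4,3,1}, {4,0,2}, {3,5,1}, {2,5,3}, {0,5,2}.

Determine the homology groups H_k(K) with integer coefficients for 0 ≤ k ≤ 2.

Fix the vertex order 0 < 1 < 2 < 3 < 4 < 5 and write every simplex with vertices in increasing order. Then dim K = 2 and the simplices of K are:

  0-simplices (6): [0], [1], [2], [3], [4], [5]
  1-simplices (12): [0,1], [0,2], [0,4], [0,5], [1,3], [1,4], [1,5], [2,3], [2,4], [2,5], [3,4], [3,5]
  2-simplices (8): [0,1,4], [0,1,5], [0,2,4], [0,2,5], [1,3,4], [1,3,5], [2,3,4], [2,3,5]

Hence C_0 ≅ Z^6, C_1 ≅ Z^12, C_2 ≅ Z^8.

Boundary ∂_1: C_1 → C_0 sends each edge [p,q] (with p < q) to q − p.
The resulting 6×12 matrix has rank 5, and its Smith normal form has invariant factors (1,1,1,1,1).

∂_2: C_2 → C_1 maps a triangle to the signed sum of its edges. For instance
  ∂[1,3,4] = [3,4] − [1,4] + [1,3],
  ∂[0,1,4] = [1,4] − [0,4] + [0,1].
The resulting 12×8 matrix has rank 7, and its Smith normal form has invariant factors (1,1,1,1,1,1,1).

From H_k ≅ ker(∂_k) / im(∂_{k+1}) we obtain:

  H_0: rank C_0 − rank ∂_1 = 6 − 5 = 1, and the invariant factors of ∂_1 are all 1, so H_0 = Z.
  H_1: rank ker ∂_1 − rank ∂_2 = (12 − 5) − 7 = 0, and the invariant factors of ∂_2 are all 1, so H_1 = 0.
  H_2: rank ker ∂_2 − rank ∂_3 = (8 − 7) − 0 = 1, and there is no ∂_3, so H_2 = Z.

As a check, the Euler characteristic is 6 − 12 + 8 = 2, which agrees with 1 − 0 + 1 = 2.
(K is a triangulation of the 2-sphere S^2.)

H_0 = Z,  H_1 = 0,  H_2 = Z.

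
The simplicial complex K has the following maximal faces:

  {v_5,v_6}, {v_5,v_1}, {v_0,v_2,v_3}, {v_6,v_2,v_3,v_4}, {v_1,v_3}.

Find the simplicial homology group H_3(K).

Order the vertices as v_0 < v_1 < v_2 < v_3 < v_4 < v_5 < v_6. Listing each simplex with vertices in this order, K has dimension 3 with simplices:

  0-simplices (7): [v_0], [v_1], [v_2], [v_3], [v_4], [v_5], [v_6]
  1-simplices (11): [v_0,v_2], [v_0,v_3], [v_1,v_3], [v_1,v_5], [v_2,v_3], [v_2,v_4], [v_2,v_6], [v_3,v_4], [v_3,v_6], [v_4,v_6], [v_5,v_6]
  2-simplices (5): [v_0,v_2,v_3], [v_2,v_3,v_4], [v_2,v_3,v_6], [v_2,v_4,v_6], [v_3,v_4,v_6]
  3-simplices (1): [v_2,v_3,v_4,v_6]

Hence C_0 ≅ Z^7, C_1 ≅ Z^11, C_2 ≅ Z^5, C_3 ≅ Z^1.

Boundary ∂_1: C_1 → C_0 maps an edge to its endpoints' difference, ∂[p,q] = q − p.
This gives a 7×11 integer matrix of rank 6; reducing to Smith normal form yields diagonal entries (1,1,1,1,1,1).

∂_2: C_2 → C_1 sends each 2-simplex [p,q,r] to [q,r] − [p,r] + [p,q]. For instance
  ∂[v_2,v_3,v_6] = [v_3,v_6] − [v_2,v_6] + [v_2,v_3],
  ∂[v_3,v_4,v_6] = [v_4,v_6] − [v_3,v_6] + [v_3,v_4].
The 11×5 boundary matrix has rank 4 and Smith normal form diag(1,1,1,1).

∂_3: C_3 → C_2 sends each 3-simplex σ to the alternating sum Σ_i (−1)^i (σ with its i-th vertex removed). For instance
  ∂[v_2,v_3,v_4,v_6] = [v_3,v_4,v_6] − [v_2,v_4,v_6] + [v_2,v_3,v_6] − [v_2,v_3,v_4].
This gives a 5×1 integer matrix of rank 1; reducing to Smith normal form yields diagonal entries (1).

Computing H_k = (kernel of ∂_k) / (image of ∂_{k+1}):

  H_3: rank ker ∂_3 − rank ∂_4 = (1 − 1) − 0 = 0, and there is no ∂_4, so H_3 ≅ 0.

H_3 = 0.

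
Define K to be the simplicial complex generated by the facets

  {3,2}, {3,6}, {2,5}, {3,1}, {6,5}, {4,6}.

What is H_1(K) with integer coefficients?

H_1 = Z.

Fix the vertex order 1 < 2 < 3 < 4 < 5 < 6 and write every simplex with vertices in increasing order. Then dim K = 1 and the simplices of K are:

  0-simplices (6): [1], [2], [3], [4], [5], [6]
  1-simplices (6): [1,3], [2,3], [2,5], [3,6], [4,6], [5,6]

so the chain groups are C_0 ≅ Z^6, C_1 ≅ Z^6.

Boundary ∂_1: C_1 → C_0 sends each edge [p,q] (with p < q) to q − p. For instance
  ∂[1,3] = [3] − [1].
As a 6×6 matrix over Z this has rank 5, with invariant factors (1,1,1,1,1).

Reading off H_k = ker ∂_k / im ∂_{k+1}:

  H_1: rank ker ∂_1 − rank ∂_2 = (6 − 5) − 0 = 1, and there is no ∂_2, so H_1 ≅ Z.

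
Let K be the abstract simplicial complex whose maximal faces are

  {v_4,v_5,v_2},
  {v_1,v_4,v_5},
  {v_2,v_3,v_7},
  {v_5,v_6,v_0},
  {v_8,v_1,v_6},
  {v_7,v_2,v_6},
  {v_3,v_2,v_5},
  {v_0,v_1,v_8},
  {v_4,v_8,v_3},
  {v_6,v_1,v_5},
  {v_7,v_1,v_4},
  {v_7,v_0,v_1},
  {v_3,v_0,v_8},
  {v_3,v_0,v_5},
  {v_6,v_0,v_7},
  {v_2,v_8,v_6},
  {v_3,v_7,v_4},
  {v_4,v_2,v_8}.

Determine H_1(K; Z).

H_1 ≅ Z ⊕ Z/2.

K has 9 vertices, 27 edges, 18 triangles.
rank ∂_1 = 8, rank ∂_2 = 18 ⇒ b_1 = 27 − 8 − 18 = 1; ∂_2 has invariant factor(s) [2] giving torsion. So H_1 = Z ⊕ Z/2.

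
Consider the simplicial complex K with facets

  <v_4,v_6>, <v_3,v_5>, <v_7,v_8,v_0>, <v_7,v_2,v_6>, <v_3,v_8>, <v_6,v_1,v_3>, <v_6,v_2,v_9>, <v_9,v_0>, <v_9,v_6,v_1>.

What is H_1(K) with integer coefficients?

Fix the vertex order v_0 < v_1 < v_2 < v_3 < v_4 < v_5 < v_6 < v_7 < v_8 < v_9 and write every simplex with vertices in increasing order. Then dim K = 2 and the simplices of K are:

  0-simplices (10): [v_0], [v_1], [v_2], [v_3], [v_4], [v_5], [v_6], [v_7], [v_8], [v_9]
  1-simplices (16): (16 of them)
  2-simplices (5): [v_0,v_7,v_8], [v_1,v_3,v_6], [v_1,v_6,v_9], [v_2,v_6,v_7], [v_2,v_6,v_9]

giving chain groups C_0 ≅ Z^10, C_1 ≅ Z^16, C_2 ≅ Z^5.

Boundary ∂_1: C_1 → C_0 is given by ∂[p,q] = [q] − [p].
The 10×16 boundary matrix has rank 9 and Smith normal form diag(1,1,1,1,1,1,1,1,1).

The boundary map ∂_2: C_2 → C_1 sends each 2-simplex [p,q,r] to [q,r] − [p,r] + [p,q]. For instance
  ∂[v_2,v_6,v_7] = [v_6,v_7] − [v_2,v_7] + [v_2,v_6],
  ∂[v_0,v_7,v_8] = [v_7,v_8] − [v_0,v_8] + [v_0,v_7].
The resulting 16×5 matrix has rank 5, and its Smith normal form has invariant factors (1,1,1,1,1).

Reading off H_k = ker ∂_k / im ∂_{k+1}:

  H_1: rank ker ∂_1 − rank ∂_2 = (16 − 9) − 5 = 2, and the invariant factors of ∂_2 are all 1, so H_1 ≅ Z^2.

H_1 = Z^2.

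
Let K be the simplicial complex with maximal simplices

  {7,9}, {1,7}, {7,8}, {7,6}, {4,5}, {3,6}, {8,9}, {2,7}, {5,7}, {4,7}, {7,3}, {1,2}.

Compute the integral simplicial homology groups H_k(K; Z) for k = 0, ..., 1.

We work with the vertex ordering 1 < 2 < 3 < 4 < 5 < 6 < 7 < 8 < 9. The simplices of K, each written with vertices in increasing order, are:

  0-simplices (9): [1], [2], [3], [4], [5], [6], [7], [8], [9]
  1-simplices (12): [1,2], [1,7], [2,7], [3,6], [3,7], [4,5], [4,7], [5,7], [6,7], [7,8], [7,9], [8,9]

so the chain groups are C_0 ≅ Z^9, C_1 ≅ Z^12.

Boundary ∂_1: C_1 → C_0 maps an edge to its endpoints' difference, ∂[p,q] = q − p.
The 9×12 boundary matrix has rank 8 and Smith normal form diag(1,1,1,1,1,1,1,1).

From H_k ≅ ker(∂_k) / im(∂_{k+1}) we obtain:

  H_0: rank C_0 − rank ∂_1 = 9 − 8 = 1, and the invariant factors of ∂_1 are all 1, so H_0 ≅ Z.
  H_1: rank ker ∂_1 − rank ∂_2 = (12 − 8) − 0 = 4, and there is no ∂_2, so H_1 ≅ Z^4.

(K is a triangulation of a wedge of 4 circles.)

H_0 = Z,  H_1 = Z^4.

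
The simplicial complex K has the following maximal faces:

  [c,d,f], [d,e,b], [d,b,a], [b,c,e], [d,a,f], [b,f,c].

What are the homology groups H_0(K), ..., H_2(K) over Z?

H_0 = Z,  H_1 = Z,  H_2 = 0.

Take the total order a < b < c < d < e < f on the vertex set. Then K (dimension 2) consists of the simplices:

  0-simplices (6): a, b, c, d, e, f
  1-simplices (12): ab, ad, af, bc, bd, be, bf, cd, ce, cf, de, df
  2-simplices (6): abd, adf, bce, bcf, bde, cdf

so the chain groups are C_0 ≅ Z^6, C_1 ≅ Z^12, C_2 ≅ Z^6.

The boundary map ∂_1: C_1 → C_0 is given by ∂[p,q] = [q] − [p].
As a 6×12 matrix over Z this has rank 5, with invariant factors (1,1,1,1,1).

∂_2: C_2 → C_1 maps a triangle to the signed sum of its edges. For instance
  ∂cdf = df − cf + cd,
  ∂bcf = cf − bf + bc.
The resulting 12×6 matrix has rank 6, and its Smith normal form has invariant factors (1,1,1,1,1,1).

Reading off H_k = ker ∂_k / im ∂_{k+1}:

  H_0: rank C_0 − rank ∂_1 = 6 − 5 = 1, and the invariant factors of ∂_1 are all 1, so H_0 = Z.
  H_1: rank ker ∂_1 − rank ∂_2 = (12 − 5) − 6 = 1, and the invariant factors of ∂_2 are all 1, so H_1 = Z.
  H_2: rank ker ∂_2 − rank ∂_3 = (6 − 6) − 0 = 0, and there is no ∂_3, so H_2 = 0.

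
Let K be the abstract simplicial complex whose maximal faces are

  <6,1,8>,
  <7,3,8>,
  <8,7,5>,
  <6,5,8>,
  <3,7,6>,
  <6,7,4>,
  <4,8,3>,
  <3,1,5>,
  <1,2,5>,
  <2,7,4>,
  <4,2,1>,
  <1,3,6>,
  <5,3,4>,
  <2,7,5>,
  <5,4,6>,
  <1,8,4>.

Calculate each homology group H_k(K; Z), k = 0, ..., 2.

H_0 ≅ Z,  H_1 ≅ Z^2,  H_2 ≅ Z.

Take the total order 1 < 2 < 3 < 4 < 5 < 6 < 7 < 8 on the vertex set. Then K (dimension 2) consists of the simplices:

  0-simplices (8): [1], [2], [3], [4], [5], [6], [7], [8]
  1-simplices (24): (24 of them)
  2-simplices (16): [1,2,4], [1,2,5], [1,3,5], [1,3,6], [1,4,8], [1,6,8], [2,4,7], [2,5,7], [3,4,5], [3,4,8], [3,6,7], [3,7,8], [4,5,6], [4,6,7], [5,6,8], [5,7,8]

so the chain groups are C_0 ≅ Z^8, C_1 ≅ Z^24, C_2 ≅ Z^16.

Boundary ∂_1: C_1 → C_0 maps an edge to its endpoints' difference, ∂[p,q] = q − p.
As a 8×24 matrix over Z this has rank 7, with invariant factors (1,1,1,1,1,1,1).

∂_2: C_2 → C_1 maps a triangle to the signed sum of its edges. For instance
  ∂[1,3,6] = [3,6] − [1,6] + [1,3],
  ∂[5,7,8] = [7,8] − [5,8] + [5,7].
As a 24×16 matrix over Z this has rank 15, with invariant factors (1,1,1,1,1,1,1,1,1,1,1,1,1,1,1).

Computing H_k = (kernel of ∂_k) / (image of ∂_{k+1}):

  H_0: rank C_0 − rank ∂_1 = 8 − 7 = 1, and the invariant factors of ∂_1 are all 1, so H_0 = Z.
  H_1: rank ker ∂_1 − rank ∂_2 = (24 − 7) − 15 = 2, and the invariant factors of ∂_2 are all 1, so H_1 = Z^2.
  H_2: rank ker ∂_2 − rank ∂_3 = (16 − 15) − 0 = 1, and there is no ∂_3, so H_2 = Z.

As a check, the Euler characteristic is 8 − 24 + 16 = 0, which agrees with 1 − 2 + 1 = 0.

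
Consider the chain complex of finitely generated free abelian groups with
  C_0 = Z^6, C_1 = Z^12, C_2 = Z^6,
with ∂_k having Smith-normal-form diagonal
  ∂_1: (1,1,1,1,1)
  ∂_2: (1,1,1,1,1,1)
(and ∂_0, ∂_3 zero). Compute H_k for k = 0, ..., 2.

H_0: b_0 = 6 − 0 − 5 = 1; torsion from ∂_1 factors > 1: none. So H_0 ≅ Z.
H_1: b_1 = 12 − 5 − 6 = 1; torsion from ∂_2 factors > 1: none. So H_1 ≅ Z.
H_2: b_2 = 6 − 6 − 0 = 0; torsion from ∂_3 factors > 1: none. So H_2 ≅ 0.

H_0 ≅ Z,  H_1 ≅ Z,  H_2 = 0.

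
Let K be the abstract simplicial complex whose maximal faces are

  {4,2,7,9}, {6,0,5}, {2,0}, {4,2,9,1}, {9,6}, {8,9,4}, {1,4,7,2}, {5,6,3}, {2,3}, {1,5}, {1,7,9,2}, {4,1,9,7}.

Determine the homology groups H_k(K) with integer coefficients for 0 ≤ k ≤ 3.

H_0 ≅ Z,  H_1 ≅ Z^3,  H_2 = 0,  H_3 ≅ Z.

Take the total order 0 < 1 < 2 < 3 < 4 < 5 < 6 < 7 < 8 < 9 on the vertex set. Then K (dimension 3) consists of the simplices:

  0-simplices (10): [0], [1], [2], [3], [4], [5], [6], [7], [8], [9]
  1-simplices (21): [0,2], [0,5], [0,6], [1,2], [1,4], [1,5], [1,7], [1,9], [2,3], [2,4], [2,7], [2,9], [3,5], [3,6], [4,7], [4,8], [4,9], [5,6], [6,9], [7,9], [8,9]
  2-simplices (13): [0,5,6], [1,2,4], [1,2,7], [1,2,9], [1,4,7], [1,4,9], [1,7,9], [2,4,7], [2,4,9], [2,7,9], [3,5,6], [4,7,9], [4,8,9]
  3-simplices (5): [1,2,4,7], [1,2,4,9], [1,2,7,9], [1,4,7,9], [2,4,7,9]

Hence C_0 ≅ Z^10, C_1 ≅ Z^21, C_2 ≅ Z^13, C_3 ≅ Z^5.

The boundary map ∂_1: C_1 → C_0 is given by ∂[p,q] = [q] − [p]. For instance
  ∂[1,7] = [7] − [1].
The 10×21 boundary matrix has rank 9 and Smith normal form diag(1,1,1,1,1,1,1,1,1).

∂_2: C_2 → C_1 maps a triangle to the signed sum of its edges. For instance
  ∂[4,8,9] = [8,9] − [4,9] + [4,8],
  ∂[2,4,9] = [4,9] − [2,9] + [2,4].
This gives a 21×13 integer matrix of rank 9; reducing to Smith normal form yields diagonal entries (1,1,1,1,1,1,1,1,1).

∂_3: C_3 → C_2 sends each 3-simplex σ to the alternating sum Σ_i (−1)^i (σ with its i-th vertex removed). For instance
  ∂[2,4,7,9] = [4,7,9] − [2,7,9] + [2,4,9] − [2,4,7],
  ∂[1,2,4,9] = [2,4,9] − [1,4,9] + [1,2,9] − [1,2,4].
This gives a 13×5 integer matrix of rank 4; reducing to Smith normal form yields diagonal entries (1,1,1,1).

From H_k ≅ ker(∂_k) / im(∂_{k+1}) we obtain:

  H_0: rank C_0 − rank ∂_1 = 10 − 9 = 1, and the invariant factors of ∂_1 are all 1, so H_0 = Z.
  H_1: rank ker ∂_1 − rank ∂_2 = (21 − 9) − 9 = 3, and the invariant factors of ∂_2 are all 1, so H_1 = Z^3.
  H_2: rank ker ∂_2 − rank ∂_3 = (13 − 9) − 4 = 0, and the invariant factors of ∂_3 are all 1, so H_2 = 0.
  H_3: rank ker ∂_3 − rank ∂_4 = (5 − 4) − 0 = 1, and there is no ∂_4, so H_3 = Z.

As a check, the Euler characteristic is 10 − 21 + 13 − 5 = -3, which agrees with 1 − 3 + 0 − 1 = -3.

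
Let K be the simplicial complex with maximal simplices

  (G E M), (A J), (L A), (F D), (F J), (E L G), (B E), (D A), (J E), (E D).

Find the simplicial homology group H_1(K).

We work with the vertex ordering A < B < D < E < F < G < J < L < M. The simplices of K, each written with vertices in increasing order, are:

  0-simplices (9): A, B, D, E, F, G, J, L, M
  1-simplices (13): AD, AJ, AL, BE, DE, DF, EG, EJ, EL, EM, FJ, GL, GM
  2-simplices (2): EGL, EGM

so the chain groups are C_0 ≅ Z^9, C_1 ≅ Z^13, C_2 ≅ Z^2.

The boundary map ∂_1: C_1 → C_0 sends each edge [p,q] (with p < q) to q − p. For instance
  ∂DF = F − D.
The 9×13 boundary matrix has rank 8 and Smith normal form diag(1,1,1,1,1,1,1,1).

The boundary map ∂_2: C_2 → C_1 sends each 2-simplex [p,q,r] to [q,r] − [p,r] + [p,q]. For instance
  ∂EGM = GM − EM + EG,
  ∂EGL = GL − EL + EG.
As a 13×2 matrix over Z this has rank 2, with invariant factors (1,1).

Computing H_k = (kernel of ∂_k) / (image of ∂_{k+1}):

  H_1: rank ker ∂_1 − rank ∂_2 = (13 − 8) − 2 = 3, and the invariant factors of ∂_2 are all 1, so H_1 = Z^3.

H_1 ≅ Z^3.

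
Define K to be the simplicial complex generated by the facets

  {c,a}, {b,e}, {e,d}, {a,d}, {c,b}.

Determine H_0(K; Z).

K has 5 vertices, 5 edges.
rank ∂_0 = 0, rank ∂_1 = 4 ⇒ b_0 = 5 − 0 − 4 = 1; all invariant factors of ∂_1 are 1 so no torsion. So H_0 ≅ Z.

H_0 = Z.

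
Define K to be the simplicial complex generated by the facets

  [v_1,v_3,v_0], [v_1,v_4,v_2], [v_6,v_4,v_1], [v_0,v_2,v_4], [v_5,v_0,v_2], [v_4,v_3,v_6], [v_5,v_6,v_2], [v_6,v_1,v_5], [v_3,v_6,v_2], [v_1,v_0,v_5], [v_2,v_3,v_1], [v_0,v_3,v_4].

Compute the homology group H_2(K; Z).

K has 7 vertices, 18 edges, 12 triangles.
rank ∂_2 = 12, rank ∂_3 = 0 ⇒ b_2 = 12 − 12 − 0 = 0. So H_2 ≅ 0.

H_2 = 0.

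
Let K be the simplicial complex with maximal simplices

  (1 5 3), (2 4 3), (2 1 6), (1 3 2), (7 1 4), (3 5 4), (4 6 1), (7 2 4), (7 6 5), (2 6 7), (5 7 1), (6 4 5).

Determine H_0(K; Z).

H_0 = Z.

We work with the vertex ordering 1 < 2 < 3 < 4 < 5 < 6 < 7. The simplices of K, each written with vertices in increasing order, are:

  0-simplices (7): [1], [2], [3], [4], [5], [6], [7]
  1-simplices (18): [1,2], [1,3], [1,4], [1,5], [1,6], [1,7], [2,3], [2,4], [2,6], [2,7], [3,4], [3,5], [4,5], [4,6], [4,7], [5,6], [5,7], [6,7]
  2-simplices (12): [1,2,3], [1,2,6], [1,3,5], [1,4,6], [1,4,7], [1,5,7], [2,3,4], [2,4,7], [2,6,7], [3,4,5], [4,5,6], [5,6,7]

so the chain groups are C_0 ≅ Z^7, C_1 ≅ Z^18, C_2 ≅ Z^12.

Boundary ∂_1: C_1 → C_0 sends each edge [p,q] (with p < q) to q − p.
The resulting 7×18 matrix has rank 6, and its Smith normal form has invariant factors (1,1,1,1,1,1).

Boundary ∂_2: C_2 → C_1 sends each 2-simplex [p,q,r] to [q,r] − [p,r] + [p,q]. For instance
  ∂[1,2,3] = [2,3] − [1,3] + [1,2],
  ∂[1,5,7] = [5,7] − [1,7] + [1,5].
The resulting 18×12 matrix has rank 12, and its Smith normal form has invariant factors (1,1,1,1,1,1,1,1,1,1,1,2).

Reading off H_k = ker ∂_k / im ∂_{k+1}:

  H_0: rank C_0 − rank ∂_1 = 7 − 6 = 1, and the invariant factors of ∂_1 are all 1, so H_0 = Z.

(K is a triangulation of the real projective plane RP^2.)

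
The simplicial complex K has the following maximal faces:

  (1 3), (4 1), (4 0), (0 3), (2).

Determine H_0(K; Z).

We work with the vertex ordering 0 < 1 < 2 < 3 < 4. The simplices of K, each written with vertices in increasing order, are:

  0-simplices (5): [0], [1], [2], [3], [4]
  1-simplices (4): [0,3], [0,4], [1,3], [1,4]

giving chain groups C_0 ≅ Z^5, C_1 ≅ Z^4.

The boundary map ∂_1: C_1 → C_0 is given by ∂[p,q] = [q] − [p].
The resulting 5×4 matrix has rank 3, and its Smith normal form has invariant factors (1,1,1).

From H_k ≅ ker(∂_k) / im(∂_{k+1}) we obtain:

  H_0: rank C_0 − rank ∂_1 = 5 − 3 = 2, and the invariant factors of ∂_1 are all 1, so H_0 ≅ Z^2.

H_0 = Z^2.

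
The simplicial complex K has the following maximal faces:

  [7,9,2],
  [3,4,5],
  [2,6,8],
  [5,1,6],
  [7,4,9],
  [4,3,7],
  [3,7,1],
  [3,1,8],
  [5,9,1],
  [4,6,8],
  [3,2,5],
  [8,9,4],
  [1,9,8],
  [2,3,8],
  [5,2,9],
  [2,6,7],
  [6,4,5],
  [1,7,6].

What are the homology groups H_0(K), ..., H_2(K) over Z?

H_0 ≅ Z,  H_1 ≅ Z^2,  H_2 ≅ Z.

Fix the vertex order 1 < 2 < 3 < 4 < 5 < 6 < 7 < 8 < 9 and write every simplex with vertices in increasing order. Then dim K = 2 and the simplices of K are:

  0-simplices (9): [1], [2], [3], [4], [5], [6], [7], [8], [9]
  1-simplices (27): (27 of them)
  2-simplices (18): [1,3,7], [1,3,8], [1,5,6], [1,5,9], [1,6,7], [1,8,9], [2,3,5], [2,3,8], [2,5,9], [2,6,7], [2,6,8], [2,7,9], [3,4,5], [3,4,7], [4,5,6], [4,6,8], [4,7,9], [4,8,9]

Hence C_0 ≅ Z^9, C_1 ≅ Z^27, C_2 ≅ Z^18.

The boundary map ∂_1: C_1 → C_0 sends each edge [p,q] (with p < q) to q − p. For instance
  ∂[5,6] = [6] − [5].
As a 9×27 matrix over Z this has rank 8, with invariant factors (1,1,1,1,1,1,1,1).

The boundary map ∂_2: C_2 → C_1 maps a triangle to the signed sum of its edges. For instance
  ∂[2,3,5] = [3,5] − [2,5] + [2,3],
  ∂[1,5,6] = [5,6] − [1,6] + [1,5].
The resulting 27×18 matrix has rank 17, and its Smith normal form has invariant factors (1,1,1,1,1,1,1,1,1,1,1,1,1,1,1,1,1).

Computing H_k = (kernel of ∂_k) / (image of ∂_{k+1}):

  H_0: rank C_0 − rank ∂_1 = 9 − 8 = 1, and the invariant factors of ∂_1 are all 1, so H_0 = Z.
  H_1: rank ker ∂_1 − rank ∂_2 = (27 − 8) − 17 = 2, and the invariant factors of ∂_2 are all 1, so H_1 = Z^2.
  H_2: rank ker ∂_2 − rank ∂_3 = (18 − 17) − 0 = 1, and there is no ∂_3, so H_2 = Z.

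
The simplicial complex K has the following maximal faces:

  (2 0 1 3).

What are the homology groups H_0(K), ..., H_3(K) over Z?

H_0 ≅ Z,  H_1 = 0,  H_2 = 0,  H_3 = 0.

Order the vertices as 0 < 1 < 2 < 3. Listing each simplex with vertices in this order, K has dimension 3 with simplices:

  0-simplices (4): [0], [1], [2], [3]
  1-simplices (6): [0,1], [0,2], [0,3], [1,2], [1,3], [2,3]
  2-simplices (4): [0,1,2], [0,1,3], [0,2,3], [1,2,3]
  3-simplices (1): [0,1,2,3]

Hence C_0 ≅ Z^4, C_1 ≅ Z^6, C_2 ≅ Z^4, C_3 ≅ Z^1.

Boundary ∂_1: C_1 → C_0 maps an edge to its endpoints' difference, ∂[p,q] = q − p. For instance
  ∂[2,3] = [3] − [2].
The resulting 4×6 matrix has rank 3, and its Smith normal form has invariant factors (1,1,1).

∂_2: C_2 → C_1 maps a triangle to the signed sum of its edges. For instance
  ∂[0,1,2] = [1,2] − [0,2] + [0,1],
  ∂[1,2,3] = [2,3] − [1,3] + [1,2].
The resulting 6×4 matrix has rank 3, and its Smith normal form has invariant factors (1,1,1).

∂_3: C_3 → C_2 sends each 3-simplex σ to the alternating sum Σ_i (−1)^i (σ with its i-th vertex removed). For instance
  ∂[0,1,2,3] = [1,2,3] − [0,2,3] + [0,1,3] − [0,1,2].
This gives a 4×1 integer matrix of rank 1; reducing to Smith normal form yields diagonal entries (1).

Computing H_k = (kernel of ∂_k) / (image of ∂_{k+1}):

  H_0: rank C_0 − rank ∂_1 = 4 − 3 = 1, and the invariant factors of ∂_1 are all 1, so H_0 ≅ Z.
  H_1: rank ker ∂_1 − rank ∂_2 = (6 − 3) − 3 = 0, and the invariant factors of ∂_2 are all 1, so H_1 ≅ 0.
  H_2: rank ker ∂_2 − rank ∂_3 = (4 − 3) − 1 = 0, and the invariant factors of ∂_3 are all 1, so H_2 ≅ 0.
  H_3: rank ker ∂_3 − rank ∂_4 = (1 − 1) − 0 = 0, and there is no ∂_4, so H_3 ≅ 0.

As a check, the Euler characteristic is 4 − 6 + 4 − 1 = 1, which agrees with 1 − 0 + 0 − 0 = 1.
(K is a triangulation of the 3-simplex.)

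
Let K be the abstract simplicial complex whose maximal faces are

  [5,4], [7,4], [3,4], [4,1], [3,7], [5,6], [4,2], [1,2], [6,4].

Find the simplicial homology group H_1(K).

Take the total order 1 < 2 < 3 < 4 < 5 < 6 < 7 on the vertex set. Then K (dimension 1) consists of the simplices:

  0-simplices (7): [1], [2], [3], [4], [5], [6], [7]
  1-simplices (9): [1,2], [1,4], [2,4], [3,4], [3,7], [4,5], [4,6], [4,7], [5,6]

so the chain groups are C_0 ≅ Z^7, C_1 ≅ Z^9.

The boundary map ∂_1: C_1 → C_0 maps an edge to its endpoints' difference, ∂[p,q] = q − p.
As a 7×9 matrix over Z this has rank 6, with invariant factors (1,1,1,1,1,1).

Reading off H_k = ker ∂_k / im ∂_{k+1}:

  H_1: rank ker ∂_1 − rank ∂_2 = (9 − 6) − 0 = 3, and there is no ∂_2, so H_1 = Z^3.

H_1 ≅ Z^3.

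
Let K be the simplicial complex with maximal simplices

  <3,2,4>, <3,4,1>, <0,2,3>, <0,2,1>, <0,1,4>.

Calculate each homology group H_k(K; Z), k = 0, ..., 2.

Order the vertices as 0 < 1 < 2 < 3 < 4. Listing each simplex with vertices in this order, K has dimension 2 with simplices:

  0-simplices (5): [0], [1], [2], [3], [4]
  1-simplices (10): [0,1], [0,2], [0,3], [0,4], [1,2], [1,3], [1,4], [2,3], [2,4], [3,4]
  2-simplices (5): [0,1,2], [0,1,4], [0,2,3], [1,3,4], [2,3,4]

so the chain groups are C_0 ≅ Z^5, C_1 ≅ Z^10, C_2 ≅ Z^5.

∂_1: C_1 → C_0 maps an edge to its endpoints' difference, ∂[p,q] = q − p. For instance
  ∂[2,3] = [3] − [2].
The 5×10 boundary matrix has rank 4 and Smith normal form diag(1,1,1,1).

The boundary map ∂_2: C_2 → C_1 maps a triangle to the signed sum of its edges. For instance
  ∂[0,1,2] = [1,2] − [0,2] + [0,1],
  ∂[2,3,4] = [3,4] − [2,4] + [2,3].
This gives a 10×5 integer matrix of rank 5; reducing to Smith normal form yields diagonal entries (1,1,1,1,1).

Now H_k = ker ∂_k / im ∂_{k+1}, so:

  H_0: rank C_0 − rank ∂_1 = 5 − 4 = 1, and the invariant factors of ∂_1 are all 1, so H_0 = Z.
  H_1: rank ker ∂_1 − rank ∂_2 = (10 − 4) − 5 = 1, and the invariant factors of ∂_2 are all 1, so H_1 = Z.
  H_2: rank ker ∂_2 − rank ∂_3 = (5 − 5) − 0 = 0, and there is no ∂_3, so H_2 = 0.

H_0 = Z,  H_1 = Z,  H_2 = 0.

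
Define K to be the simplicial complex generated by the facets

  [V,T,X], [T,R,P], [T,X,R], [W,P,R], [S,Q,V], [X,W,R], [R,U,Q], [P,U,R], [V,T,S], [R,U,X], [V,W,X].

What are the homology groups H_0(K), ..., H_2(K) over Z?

H_0 ≅ Z,  H_1 ≅ Z,  H_2 = 0.

K has 9 vertices, 20 edges, 11 triangles.
rank ∂_0 = 0, rank ∂_1 = 8 ⇒ b_0 = 9 − 0 − 8 = 1; all invariant factors of ∂_1 are 1 so no torsion. So H_0 = Z.
rank ∂_1 = 8, rank ∂_2 = 11 ⇒ b_1 = 20 − 8 − 11 = 1; all invariant factors of ∂_2 are 1 so no torsion. So H_1 = Z.
rank ∂_2 = 11, rank ∂_3 = 0 ⇒ b_2 = 11 − 11 − 0 = 0. So H_2 = 0.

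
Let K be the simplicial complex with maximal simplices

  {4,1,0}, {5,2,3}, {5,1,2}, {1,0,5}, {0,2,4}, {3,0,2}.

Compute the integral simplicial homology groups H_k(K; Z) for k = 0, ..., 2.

H_0 = Z,  H_1 = Z,  H_2 = 0.

K has 6 vertices, 12 edges, 6 triangles.
rank ∂_0 = 0, rank ∂_1 = 5 ⇒ b_0 = 6 − 0 − 5 = 1; all invariant factors of ∂_1 are 1 so no torsion. So H_0 = Z.
rank ∂_1 = 5, rank ∂_2 = 6 ⇒ b_1 = 12 − 5 − 6 = 1; all invariant factors of ∂_2 are 1 so no torsion. So H_1 = Z.
rank ∂_2 = 6, rank ∂_3 = 0 ⇒ b_2 = 6 − 6 − 0 = 0. So H_2 = 0.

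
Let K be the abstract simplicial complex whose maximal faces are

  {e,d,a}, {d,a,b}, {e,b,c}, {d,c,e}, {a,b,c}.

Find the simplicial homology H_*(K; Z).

K has 5 vertices, 10 edges, 5 triangles.
rank ∂_0 = 0, rank ∂_1 = 4 ⇒ b_0 = 5 − 0 − 4 = 1; all invariant factors of ∂_1 are 1 so no torsion. So H_0 = Z.
rank ∂_1 = 4, rank ∂_2 = 5 ⇒ b_1 = 10 − 4 − 5 = 1; all invariant factors of ∂_2 are 1 so no torsion. So H_1 = Z.
rank ∂_2 = 5, rank ∂_3 = 0 ⇒ b_2 = 5 − 5 − 0 = 0. So H_2 = 0.

H_0 = Z,  H_1 = Z,  H_2 = 0.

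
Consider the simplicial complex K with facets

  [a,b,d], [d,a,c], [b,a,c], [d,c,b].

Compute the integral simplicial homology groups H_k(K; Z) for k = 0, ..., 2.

H_0 ≅ Z,  H_1 = 0,  H_2 ≅ Z.

Order the vertices as a < b < c < d. Listing each simplex with vertices in this order, K has dimension 2 with simplices:

  0-simplices (4): a, b, c, d
  1-simplices (6): ab, ac, ad, bc, bd, cd
  2-simplices (4): abc, abd, acd, bcd

so the chain groups are C_0 ≅ Z^4, C_1 ≅ Z^6, C_2 ≅ Z^4.

Boundary ∂_1: C_1 → C_0 sends each edge [p,q] (with p < q) to q − p. For instance
  ∂ad = d − a.
The resulting 4×6 matrix has rank 3, and its Smith normal form has invariant factors (1,1,1).

∂_2: C_2 → C_1 sends each 2-simplex [p,q,r] to [q,r] − [p,r] + [p,q]. For instance
  ∂bcd = cd − bd + bc,
  ∂abc = bc − ac + ab.
As a 6×4 matrix over Z this has rank 3, with invariant factors (1,1,1).

Computing H_k = (kernel of ∂_k) / (image of ∂_{k+1}):

  H_0: rank C_0 − rank ∂_1 = 4 − 3 = 1, and the invariant factors of ∂_1 are all 1, so H_0 = Z.
  H_1: rank ker ∂_1 − rank ∂_2 = (6 − 3) − 3 = 0, and the invariant factors of ∂_2 are all 1, so H_1 = 0.
  H_2: rank ker ∂_2 − rank ∂_3 = (4 − 3) − 0 = 1, and there is no ∂_3, so H_2 = Z.

(K is a triangulation of the 2-sphere S^2.)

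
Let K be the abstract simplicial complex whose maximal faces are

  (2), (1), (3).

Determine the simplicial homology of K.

Take the total order 1 < 2 < 3 on the vertex set. Then K (dimension 0) consists of the simplices:

  0-simplices (3): [1], [2], [3]

giving chain groups C_0 ≅ Z^3.

Computing H_k = (kernel of ∂_k) / (image of ∂_{k+1}):

  H_0: rank C_0 − rank ∂_1 = 3 − 0 = 3, and there is no ∂_1, so H_0 ≅ Z^3.

H_0 = Z^3.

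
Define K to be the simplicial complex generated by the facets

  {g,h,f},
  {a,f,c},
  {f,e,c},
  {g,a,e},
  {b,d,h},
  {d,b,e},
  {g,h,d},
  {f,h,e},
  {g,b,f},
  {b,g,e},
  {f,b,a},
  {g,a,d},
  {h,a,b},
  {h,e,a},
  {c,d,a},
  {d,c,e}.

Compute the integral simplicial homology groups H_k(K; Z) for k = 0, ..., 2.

H_0 = Z,  H_1 = Z^2,  H_2 = Z.

We work with the vertex ordering a < b < c < d < e < f < g < h. The simplices of K, each written with vertices in increasing order, are:

  0-simplices (8): a, b, c, d, e, f, g, h
  1-simplices (24): ab, ac, ad, ae, af, ag, ah, bd, be, bf, bg, bh, cd, ce, cf, de, dg, dh, ef, eg, eh, fg, fh, gh
  2-simplices (16): abf, abh, acd, acf, adg, aeg, aeh, bde, bdh, beg, bfg, cde, cef, dgh, efh, fgh

giving chain groups C_0 ≅ Z^8, C_1 ≅ Z^24, C_2 ≅ Z^16.

Boundary ∂_1: C_1 → C_0 sends each edge [p,q] (with p < q) to q − p.
As a 8×24 matrix over Z this has rank 7, with invariant factors (1,1,1,1,1,1,1).

∂_2: C_2 → C_1 maps a triangle to the signed sum of its edges. For instance
  ∂abf = bf − af + ab,
  ∂efh = fh − eh + ef.
The 24×16 boundary matrix has rank 15 and Smith normal form diag(1,1,1,1,1,1,1,1,1,1,1,1,1,1,1).

Reading off H_k = ker ∂_k / im ∂_{k+1}:

  H_0: rank C_0 − rank ∂_1 = 8 − 7 = 1, and the invariant factors of ∂_1 are all 1, so H_0 = Z.
  H_1: rank ker ∂_1 − rank ∂_2 = (24 − 7) − 15 = 2, and the invariant factors of ∂_2 are all 1, so H_1 = Z^2.
  H_2: rank ker ∂_2 − rank ∂_3 = (16 − 15) − 0 = 1, and there is no ∂_3, so H_2 = Z.

As a check, the Euler characteristic is 8 − 24 + 16 = 0, which agrees with 1 − 2 + 1 = 0.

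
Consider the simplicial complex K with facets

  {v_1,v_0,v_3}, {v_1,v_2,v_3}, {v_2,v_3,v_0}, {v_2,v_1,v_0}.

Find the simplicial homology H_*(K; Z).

H_0 = Z,  H_1 = 0,  H_2 = Z.

We work with the vertex ordering v_0 < v_1 < v_2 < v_3. The simplices of K, each written with vertices in increasing order, are:

  0-simplices (4): [v_0], [v_1], [v_2], [v_3]
  1-simplices (6): [v_0,v_1], [v_0,v_2], [v_0,v_3], [v_1,v_2], [v_1,v_3], [v_2,v_3]
  2-simplices (4): [v_0,v_1,v_2], [v_0,v_1,v_3], [v_0,v_2,v_3], [v_1,v_2,v_3]

giving chain groups C_0 ≅ Z^4, C_1 ≅ Z^6, C_2 ≅ Z^4.

Boundary ∂_1: C_1 → C_0 sends each edge [p,q] (with p < q) to q − p.
This gives a 4×6 integer matrix of rank 3; reducing to Smith normal form yields diagonal entries (1,1,1).

The boundary map ∂_2: C_2 → C_1 sends each 2-simplex [p,q,r] to [q,r] − [p,r] + [p,q]. For instance
  ∂[v_1,v_2,v_3] = [v_2,v_3] − [v_1,v_3] + [v_1,v_2],
  ∂[v_0,v_2,v_3] = [v_2,v_3] − [v_0,v_3] + [v_0,v_2].
This gives a 6×4 integer matrix of rank 3; reducing to Smith normal form yields diagonal entries (1,1,1).

Now H_k = ker ∂_k / im ∂_{k+1}, so:

  H_0: rank C_0 − rank ∂_1 = 4 − 3 = 1, and the invariant factors of ∂_1 are all 1, so H_0 ≅ Z.
  H_1: rank ker ∂_1 − rank ∂_2 = (6 − 3) − 3 = 0, and the invariant factors of ∂_2 are all 1, so H_1 ≅ 0.
  H_2: rank ker ∂_2 − rank ∂_3 = (4 − 3) − 0 = 1, and there is no ∂_3, so H_2 ≅ Z.

As a check, the Euler characteristic is 4 − 6 + 4 = 2, which agrees with 1 − 0 + 1 = 2.
(K is a triangulation of the 2-sphere S^2.)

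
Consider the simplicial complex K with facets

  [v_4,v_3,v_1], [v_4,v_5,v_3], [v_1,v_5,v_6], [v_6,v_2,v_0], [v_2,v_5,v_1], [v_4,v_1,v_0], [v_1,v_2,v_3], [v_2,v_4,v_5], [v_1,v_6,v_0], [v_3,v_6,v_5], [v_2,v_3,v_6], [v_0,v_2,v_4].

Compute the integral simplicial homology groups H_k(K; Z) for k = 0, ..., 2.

H_0 ≅ Z,  H_1 ≅ Z/2Z,  H_2 = 0.

K has 7 vertices, 18 edges, 12 triangles.
rank ∂_0 = 0, rank ∂_1 = 6 ⇒ b_0 = 7 − 0 − 6 = 1; all invariant factors of ∂_1 are 1 so no torsion. So H_0 = Z.
rank ∂_1 = 6, rank ∂_2 = 12 ⇒ b_1 = 18 − 6 − 12 = 0; ∂_2 has invariant factor(s) [2] giving torsion. So H_1 = Z/2Z.
rank ∂_2 = 12, rank ∂_3 = 0 ⇒ b_2 = 12 − 12 − 0 = 0. So H_2 = 0.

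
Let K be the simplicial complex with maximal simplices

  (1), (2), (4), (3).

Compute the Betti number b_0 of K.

We work with the vertex ordering 1 < 2 < 3 < 4. The simplices of K, each written with vertices in increasing order, are:

  0-simplices (4): [1], [2], [3], [4]

giving chain groups C_0 ≅ Z^4.

Reading off H_k = ker ∂_k / im ∂_{k+1}:

  H_0: rank C_0 − rank ∂_1 = 4 − 0 = 4, and there is no ∂_1, so H_0 ≅ Z^4.

Hence the Betti numbers are b_0 = 4.

b_0 = 4.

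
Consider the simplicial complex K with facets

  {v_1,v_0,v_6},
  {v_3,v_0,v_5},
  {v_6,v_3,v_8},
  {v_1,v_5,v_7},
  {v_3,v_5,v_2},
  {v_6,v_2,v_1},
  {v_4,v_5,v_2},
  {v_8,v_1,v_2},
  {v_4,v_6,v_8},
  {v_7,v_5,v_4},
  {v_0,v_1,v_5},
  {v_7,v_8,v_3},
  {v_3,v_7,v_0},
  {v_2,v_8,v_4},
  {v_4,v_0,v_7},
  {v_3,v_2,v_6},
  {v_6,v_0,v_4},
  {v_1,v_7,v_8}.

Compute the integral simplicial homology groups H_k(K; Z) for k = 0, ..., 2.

H_0 = Z,  H_1 = Z ⊕ Z/2Z,  H_2 = 0.

Take the total order v_0 < v_1 < v_2 < v_3 < v_4 < v_5 < v_6 < v_7 < v_8 on the vertex set. Then K (dimension 2) consists of the simplices:

  0-simplices (9): [v_0], [v_1], [v_2], [v_3], [v_4], [v_5], [v_6], [v_7], [v_8]
  1-simplices (27): (27 of them)
  2-simplices (18): (18 of them)

Hence C_0 ≅ Z^9, C_1 ≅ Z^27, C_2 ≅ Z^18.

∂_1: C_1 → C_0 is given by ∂[p,q] = [q] − [p].
The 9×27 boundary matrix has rank 8 and Smith normal form diag(1,1,1,1,1,1,1,1).

The boundary map ∂_2: C_2 → C_1 sends each 2-simplex [p,q,r] to [q,r] − [p,r] + [p,q]. For instance
  ∂[v_1,v_7,v_8] = [v_7,v_8] − [v_1,v_8] + [v_1,v_7],
  ∂[v_1,v_5,v_7] = [v_5,v_7] − [v_1,v_7] + [v_1,v_5].
This gives a 27×18 integer matrix of rank 18; reducing to Smith normal form yields diagonal entries (1,1,1,1,1,1,1,1,1,1,1,1,1,1,1,1,1,2).

Reading off H_k = ker ∂_k / im ∂_{k+1}:

  H_0: rank C_0 − rank ∂_1 = 9 − 8 = 1, and the invariant factors of ∂_1 are all 1, so H_0 = Z.
  H_1: rank ker ∂_1 − rank ∂_2 = (27 − 8) − 18 = 1, and ∂_2 has invariant factor 2 > 1, so H_1 = Z ⊕ Z/2Z.
  H_2: rank ker ∂_2 − rank ∂_3 = (18 − 18) − 0 = 0, and there is no ∂_3, so H_2 = 0.

As a check, the Euler characteristic is 9 − 27 + 18 = 0, which agrees with 1 − 1 + 0 = 0.
(K is a triangulation of the Klein bottle.)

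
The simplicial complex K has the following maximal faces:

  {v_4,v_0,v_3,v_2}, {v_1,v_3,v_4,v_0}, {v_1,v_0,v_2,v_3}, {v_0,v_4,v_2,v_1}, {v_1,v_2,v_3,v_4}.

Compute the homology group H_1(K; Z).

We work with the vertex ordering v_0 < v_1 < v_2 < v_3 < v_4. The simplices of K, each written with vertices in increasing order, are:

  0-simplices (5): [v_0], [v_1], [v_2], [v_3], [v_4]
  1-simplices (10): [v_0,v_1], [v_0,v_2], [v_0,v_3], [v_0,v_4], [v_1,v_2], [v_1,v_3], [v_1,v_4], [v_2,v_3], [v_2,v_4], [v_3,v_4]
  2-simplices (10): [v_0,v_1,v_2], [v_0,v_1,v_3], [v_0,v_1,v_4], [v_0,v_2,v_3], [v_0,v_2,v_4], [v_0,v_3,v_4], [v_1,v_2,v_3], [v_1,v_2,v_4], [v_1,v_3,v_4], [v_2,v_3,v_4]
  3-simplices (5): [v_0,v_1,v_2,v_3], [v_0,v_1,v_2,v_4], [v_0,v_1,v_3,v_4], [v_0,v_2,v_3,v_4], [v_1,v_2,v_3,v_4]

giving chain groups C_0 ≅ Z^5, C_1 ≅ Z^10, C_2 ≅ Z^10, C_3 ≅ Z^5.

Boundary ∂_1: C_1 → C_0 is given by ∂[p,q] = [q] − [p]. For instance
  ∂[v_1,v_2] = [v_2] − [v_1].
As a 5×10 matrix over Z this has rank 4, with invariant factors (1,1,1,1).

∂_2: C_2 → C_1 maps a triangle to the signed sum of its edges. For instance
  ∂[v_1,v_2,v_3] = [v_2,v_3] − [v_1,v_3] + [v_1,v_2],
  ∂[v_0,v_2,v_3] = [v_2,v_3] − [v_0,v_3] + [v_0,v_2].
The 10×10 boundary matrix has rank 6 and Smith normal form diag(1,1,1,1,1,1).

Boundary ∂_3: C_3 → C_2 sends each 3-simplex σ to the alternating sum Σ_i (−1)^i (σ with its i-th vertex removed). For instance
  ∂[v_0,v_1,v_3,v_4] = [v_1,v_3,v_4] − [v_0,v_3,v_4] + [v_0,v_1,v_4] − [v_0,v_1,v_3],
  ∂[v_0,v_1,v_2,v_3] = [v_1,v_2,v_3] − [v_0,v_2,v_3] + [v_0,v_1,v_3] − [v_0,v_1,v_2].
The resulting 10×5 matrix has rank 4, and its Smith normal form has invariant factors (1,1,1,1).

Computing H_k = (kernel of ∂_k) / (image of ∂_{k+1}):

  H_1: rank ker ∂_1 − rank ∂_2 = (10 − 4) − 6 = 0, and the invariant factors of ∂_2 are all 1, so H_1 ≅ 0.

H_1 = 0.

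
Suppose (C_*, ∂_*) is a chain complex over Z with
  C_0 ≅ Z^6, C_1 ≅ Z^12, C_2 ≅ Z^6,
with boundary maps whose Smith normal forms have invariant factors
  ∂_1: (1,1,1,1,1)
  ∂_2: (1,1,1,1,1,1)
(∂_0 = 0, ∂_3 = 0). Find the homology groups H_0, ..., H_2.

H_0: b_0 = 6 − 0 − 5 = 1; torsion from ∂_1 factors > 1: none. So H_0 ≅ Z.
H_1: b_1 = 12 − 5 − 6 = 1; torsion from ∂_2 factors > 1: none. So H_1 ≅ Z.
H_2: b_2 = 6 − 6 − 0 = 0; torsion from ∂_3 factors > 1: none. So H_2 ≅ 0.

H_0 ≅ Z,  H_1 ≅ Z,  H_2 = 0.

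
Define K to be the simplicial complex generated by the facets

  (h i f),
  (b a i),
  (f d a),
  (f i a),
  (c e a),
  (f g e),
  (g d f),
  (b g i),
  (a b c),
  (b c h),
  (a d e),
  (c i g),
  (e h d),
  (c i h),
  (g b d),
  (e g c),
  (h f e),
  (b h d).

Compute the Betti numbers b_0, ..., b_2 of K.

K has 9 vertices, 27 edges, 18 triangles.
rank ∂_0 = 0, rank ∂_1 = 8 ⇒ b_0 = 9 − 0 − 8 = 1; all invariant factors of ∂_1 are 1 so no torsion. So H_0 = Z.
rank ∂_1 = 8, rank ∂_2 = 18 ⇒ b_1 = 27 − 8 − 18 = 1; ∂_2 has invariant factor(s) [2] giving torsion. So H_1 = Z ⊕ Z/2Z.
rank ∂_2 = 18, rank ∂_3 = 0 ⇒ b_2 = 18 − 18 − 0 = 0. So H_2 = 0.

b_0 = 1, b_1 = 1, b_2 = 0.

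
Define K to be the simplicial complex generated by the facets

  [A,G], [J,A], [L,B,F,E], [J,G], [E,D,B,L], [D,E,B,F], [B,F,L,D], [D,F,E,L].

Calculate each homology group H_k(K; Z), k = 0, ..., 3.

H_0 = Z^2,  H_1 = Z,  H_2 = 0,  H_3 = Z.

K has 8 vertices, 13 edges, 10 triangles, 5 3-simplices.
rank ∂_0 = 0, rank ∂_1 = 6 ⇒ b_0 = 8 − 0 − 6 = 2; all invariant factors of ∂_1 are 1 so no torsion. So H_0 ≅ Z^2.
rank ∂_1 = 6, rank ∂_2 = 6 ⇒ b_1 = 13 − 6 − 6 = 1; all invariant factors of ∂_2 are 1 so no torsion. So H_1 ≅ Z.
rank ∂_2 = 6, rank ∂_3 = 4 ⇒ b_2 = 10 − 6 − 4 = 0; all invariant factors of ∂_3 are 1 so no torsion. So H_2 ≅ 0.
rank ∂_3 = 4, rank ∂_4 = 0 ⇒ b_3 = 5 − 4 − 0 = 1. So H_3 ≅ Z.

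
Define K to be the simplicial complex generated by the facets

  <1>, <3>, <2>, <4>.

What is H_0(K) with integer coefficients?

Take the total order 1 < 2 < 3 < 4 on the vertex set. Then K (dimension 0) consists of the simplices:

  0-simplices (4): [1], [2], [3], [4]

Hence C_0 ≅ Z^4.

Computing H_k = (kernel of ∂_k) / (image of ∂_{k+1}):

  H_0: rank C_0 − rank ∂_1 = 4 − 0 = 4, and there is no ∂_1, so H_0 ≅ Z^4.

(K is a triangulation of a set of 4 points.)

H_0 = Z^4.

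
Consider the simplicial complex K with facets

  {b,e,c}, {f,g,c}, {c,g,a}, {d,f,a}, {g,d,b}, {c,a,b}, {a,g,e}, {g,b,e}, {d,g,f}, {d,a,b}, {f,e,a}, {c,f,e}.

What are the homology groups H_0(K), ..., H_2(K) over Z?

H_0 = Z,  H_1 = Z/2Z,  H_2 = 0.

Take the total order a < b < c < d < e < f < g on the vertex set. Then K (dimension 2) consists of the simplices:

  0-simplices (7): a, b, c, d, e, f, g
  1-simplices (18): ab, ac, ad, ae, af, ag, bc, bd, be, bg, ce, cf, cg, df, dg, ef, eg, fg
  2-simplices (12): abc, abd, acg, adf, aef, aeg, bce, bdg, beg, cef, cfg, dfg

Hence C_0 ≅ Z^7, C_1 ≅ Z^18, C_2 ≅ Z^12.

Boundary ∂_1: C_1 → C_0 maps an edge to its endpoints' difference, ∂[p,q] = q − p.
The 7×18 boundary matrix has rank 6 and Smith normal form diag(1,1,1,1,1,1).

∂_2: C_2 → C_1 maps a triangle to the signed sum of its edges. For instance
  ∂abd = bd − ad + ab,
  ∂abc = bc − ac + ab.
As a 18×12 matrix over Z this has rank 12, with invariant factors (1,1,1,1,1,1,1,1,1,1,1,2).

Computing H_k = (kernel of ∂_k) / (image of ∂_{k+1}):

  H_0: rank C_0 − rank ∂_1 = 7 − 6 = 1, and the invariant factors of ∂_1 are all 1, so H_0 = Z.
  H_1: rank ker ∂_1 − rank ∂_2 = (18 − 6) − 12 = 0, and ∂_2 has invariant factor 2 > 1, so H_1 = Z/2Z.
  H_2: rank ker ∂_2 − rank ∂_3 = (12 − 12) − 0 = 0, and there is no ∂_3, so H_2 = 0.

As a check, the Euler characteristic is 7 − 18 + 12 = 1, which agrees with 1 − 0 + 0 = 1.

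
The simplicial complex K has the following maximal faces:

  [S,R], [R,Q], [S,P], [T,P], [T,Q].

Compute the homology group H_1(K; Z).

H_1 = Z.

Fix the vertex order P < Q < R < S < T and write every simplex with vertices in increasing order. Then dim K = 1 and the simplices of K are:

  0-simplices (5): P, Q, R, S, T
  1-simplices (5): PS, PT, QR, QT, RS

Hence C_0 ≅ Z^5, C_1 ≅ Z^5.

∂_1: C_1 → C_0 maps an edge to its endpoints' difference, ∂[p,q] = q − p. For instance
  ∂QT = T − Q.
The 5×5 boundary matrix has rank 4 and Smith normal form diag(1,1,1,1).

Now H_k = ker ∂_k / im ∂_{k+1}, so:

  H_1: rank ker ∂_1 − rank ∂_2 = (5 − 4) − 0 = 1, and there is no ∂_2, so H_1 = Z.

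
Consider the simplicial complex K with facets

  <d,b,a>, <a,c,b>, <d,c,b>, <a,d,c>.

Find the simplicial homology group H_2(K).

H_2 ≅ Z.

We work with the vertex ordering a < b < c < d. The simplices of K, each written with vertices in increasing order, are:

  0-simplices (4): a, b, c, d
  1-simplices (6): ab, ac, ad, bc, bd, cd
  2-simplices (4): abc, abd, acd, bcd

so the chain groups are C_0 ≅ Z^4, C_1 ≅ Z^6, C_2 ≅ Z^4.

The boundary map ∂_1: C_1 → C_0 sends each edge [p,q] (with p < q) to q − p. For instance
  ∂bc = c − b.
The resulting 4×6 matrix has rank 3, and its Smith normal form has invariant factors (1,1,1).

Boundary ∂_2: C_2 → C_1 acts by ∂[p,q,r] = [q,r] − [p,r] + [p,q]. For instance
  ∂acd = cd − ad + ac,
  ∂abc = bc − ac + ab.
The 6×4 boundary matrix has rank 3 and Smith normal form diag(1,1,1).

Reading off H_k = ker ∂_k / im ∂_{k+1}:

  H_2: rank ker ∂_2 − rank ∂_3 = (4 − 3) − 0 = 1, and there is no ∂_3, so H_2 ≅ Z.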